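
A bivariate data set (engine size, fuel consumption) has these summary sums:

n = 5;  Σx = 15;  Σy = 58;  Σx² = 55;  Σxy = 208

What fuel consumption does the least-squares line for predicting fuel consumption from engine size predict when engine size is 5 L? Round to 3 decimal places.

Sxx = Σx² − (Σx)²/n = 55 − 45 = 10
Sxy = Σxy − (Σx)(Σy)/n = 208 − 174 = 34
b = Sxy/Sxx = 34/10 = 3.4
a = ȳ − b·x̄ = 11.6 − 3.4·3 = 1.4
ŷ(5) = a + b·5 = 1.4 + 3.4·5 = 18.4

18.400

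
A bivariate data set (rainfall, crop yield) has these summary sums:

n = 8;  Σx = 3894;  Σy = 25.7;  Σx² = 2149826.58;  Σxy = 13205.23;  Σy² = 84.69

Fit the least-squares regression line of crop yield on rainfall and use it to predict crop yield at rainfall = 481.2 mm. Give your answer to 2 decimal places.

3.20

Sxx = Σx² − (Σx)²/n = 2149826.58 − 1895404.5 = 254422.08
Sxy = Σxy − (Σx)(Σy)/n = 13205.23 − 12509.475 = 695.755
b = Sxy/Sxx = 695.755/254422.08 = 0.002735
a = ȳ − b·x̄ = 3.2125 − 0.002735·486.75 = 1.881410
ŷ(481.2) = a + b·481.2 = 1.881410 + 0.002735·481.2 = 3.197323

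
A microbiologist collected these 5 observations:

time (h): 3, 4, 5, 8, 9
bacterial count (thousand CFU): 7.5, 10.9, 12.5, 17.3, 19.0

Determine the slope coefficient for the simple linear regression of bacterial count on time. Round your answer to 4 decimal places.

1.8000

n = 5, Σx = 29, Σy = 67.2, Σxy = 438, Σx² = 195
Sxx = Σx² − (Σx)²/n = 195 − 168.2 = 26.8
Sxy = Σxy − (Σx)(Σy)/n = 438 − 389.76 = 48.24
b = Sxy/Sxx = 48.24/26.8 = 1.8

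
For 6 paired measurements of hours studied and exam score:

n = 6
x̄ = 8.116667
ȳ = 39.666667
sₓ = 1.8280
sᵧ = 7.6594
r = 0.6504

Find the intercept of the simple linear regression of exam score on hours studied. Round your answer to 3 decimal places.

b = r · sᵧ/sₓ = 0.6504 · 7.6594/1.828 = 2.725204
a = ȳ − b·x̄ = 39.666667 − 2.725204·8.116667 = 17.547090

17.547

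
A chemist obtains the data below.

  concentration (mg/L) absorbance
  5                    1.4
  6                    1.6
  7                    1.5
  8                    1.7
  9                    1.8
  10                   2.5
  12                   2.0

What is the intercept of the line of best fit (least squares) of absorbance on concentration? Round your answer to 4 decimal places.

n = 7, Σx = 57, Σy = 12.5, Σxy = 105.9, Σx² = 499
Sxx = Σx² − (Σx)²/n = 499 − 464.142857 = 34.857143
Sxy = Σxy − (Σx)(Σy)/n = 105.9 − 101.785714 = 4.114286
b = Sxy/Sxx = 4.114286/34.857143 = 0.118033
a = ȳ − b·x̄ = 1.785714 − 0.118033·8.142857 = 0.824590

0.8246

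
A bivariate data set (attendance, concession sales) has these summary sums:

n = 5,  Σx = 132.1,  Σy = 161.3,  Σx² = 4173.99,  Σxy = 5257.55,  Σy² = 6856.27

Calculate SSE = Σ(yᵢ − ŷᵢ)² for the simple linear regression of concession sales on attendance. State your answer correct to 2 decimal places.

202.21

Sxx = Σx² − (Σx)²/n = 4173.99 − 3490.082 = 683.908
Sxy = Σxy − (Σx)(Σy)/n = 5257.55 − 4261.546 = 996.004
Syy = Σy² − (Σy)²/n = 6856.27 − 5203.538 = 1652.732
b = Sxy/Sxx = 996.004/683.908 = 1.456342
SSE = Syy − b·Sxy = 1652.732 − 1.456342·996.004 = 202.209462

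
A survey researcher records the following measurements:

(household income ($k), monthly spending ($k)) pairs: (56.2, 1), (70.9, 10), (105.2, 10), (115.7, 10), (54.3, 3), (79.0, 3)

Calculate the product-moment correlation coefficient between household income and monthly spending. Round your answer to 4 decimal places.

0.7509

n = 6, Σx = 481.3, Σy = 37, Σxy = 3374.1, Σx² = 41828.27, Σy² = 319
Sxx = Σx² − (Σx)²/n = 41828.27 − 38608.281667 = 3219.988333
Sxy = Σxy − (Σx)(Σy)/n = 3374.1 − 2968.016667 = 406.083333
Syy = Σy² − (Σy)²/n = 319 − 228.166667 = 90.833333
r = Sxy/√(Sxx·Syy) = 406.083333/√(292482.273611) = 406.083333/540.816303 = 0.750871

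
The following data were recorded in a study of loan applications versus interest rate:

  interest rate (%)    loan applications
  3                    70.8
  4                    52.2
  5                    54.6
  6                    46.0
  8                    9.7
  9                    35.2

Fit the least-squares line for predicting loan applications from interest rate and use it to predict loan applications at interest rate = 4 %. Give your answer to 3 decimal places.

58.527

n = 6, Σx = 35, Σy = 268.5, Σxy = 1364.6, Σx² = 231
Sxx = Σx² − (Σx)²/n = 231 − 204.166667 = 26.833333
Sxy = Σxy − (Σx)(Σy)/n = 1364.6 − 1566.25 = -201.65
b = Sxy/Sxx = -201.65/26.833333 = -7.514907
a = ȳ − b·x̄ = 44.75 − (-7.514907)·5.833333 = 88.586957
ŷ(4) = a + b·4 = 88.586957 + (-7.514907)·4 = 58.527329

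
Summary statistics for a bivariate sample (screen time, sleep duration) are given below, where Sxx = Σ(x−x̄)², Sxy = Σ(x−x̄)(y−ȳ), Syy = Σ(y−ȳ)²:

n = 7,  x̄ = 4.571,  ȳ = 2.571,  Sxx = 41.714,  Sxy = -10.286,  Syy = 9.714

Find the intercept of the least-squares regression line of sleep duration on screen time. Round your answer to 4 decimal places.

b = Sxy/Sxx = -10.286/41.714 = -0.246584
a = ȳ − b·x̄ = 2.571 − (-0.246584)·4.571 = 3.698135

3.6981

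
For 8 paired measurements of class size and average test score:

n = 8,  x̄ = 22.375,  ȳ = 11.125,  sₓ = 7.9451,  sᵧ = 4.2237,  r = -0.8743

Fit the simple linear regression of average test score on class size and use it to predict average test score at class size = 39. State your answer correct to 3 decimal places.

b = r · sᵧ/sₓ = -0.8743 · 4.2237/7.9451 = -0.464787
a = ȳ − b·x̄ = 11.125 − (-0.464787)·22.375 = 21.524614
ŷ(39) = a + b·39 = 21.524614 + (-0.464787)·39 = 3.397913

3.398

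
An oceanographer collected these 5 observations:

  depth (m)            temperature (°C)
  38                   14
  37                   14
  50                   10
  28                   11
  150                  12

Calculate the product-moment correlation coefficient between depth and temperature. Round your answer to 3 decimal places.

-0.107

n = 5, Σx = 303, Σy = 61, Σxy = 3658, Σx² = 28597, Σy² = 757
Sxx = Σx² − (Σx)²/n = 28597 − 18361.8 = 10235.2
Sxy = Σxy − (Σx)(Σy)/n = 3658 − 3696.6 = -38.6
Syy = Σy² − (Σy)²/n = 757 − 744.2 = 12.8
r = Sxy/√(Sxx·Syy) = -38.6/√(131010.56) = -38.6/361.953809 = -0.106643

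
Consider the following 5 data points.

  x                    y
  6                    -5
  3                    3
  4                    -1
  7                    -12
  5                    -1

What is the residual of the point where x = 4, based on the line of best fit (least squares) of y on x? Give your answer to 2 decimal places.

n = 5, Σx = 25, Σy = -16, Σxy = -114, Σx² = 135
Sxx = Σx² − (Σx)²/n = 135 − 125 = 10
Sxy = Σxy − (Σx)(Σy)/n = -114 − (-80) = -34
b = Sxy/Sxx = -34/10 = -3.4
a = ȳ − b·x̄ = -3.2 − (-3.4)·5 = 13.8
ŷ(4) = 13.8 + (-3.4)·4 = 0.2
residual = y − ŷ = -1 − 0.2 = -1.2

-1.20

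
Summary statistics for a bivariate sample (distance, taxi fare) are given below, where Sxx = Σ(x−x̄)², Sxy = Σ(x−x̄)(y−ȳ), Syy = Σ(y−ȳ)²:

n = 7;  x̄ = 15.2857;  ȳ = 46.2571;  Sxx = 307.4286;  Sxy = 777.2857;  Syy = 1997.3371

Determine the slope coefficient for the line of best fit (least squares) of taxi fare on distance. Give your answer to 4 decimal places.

2.5283

b = Sxy/Sxx = 777.2857/307.4286 = 2.528345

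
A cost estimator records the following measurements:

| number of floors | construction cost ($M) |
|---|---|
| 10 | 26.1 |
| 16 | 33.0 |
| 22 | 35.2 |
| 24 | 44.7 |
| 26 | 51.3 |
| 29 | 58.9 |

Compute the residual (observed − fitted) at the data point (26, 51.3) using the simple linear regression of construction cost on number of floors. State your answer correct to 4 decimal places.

n = 6, Σx = 127, Σy = 249.2, Σxy = 5678.1, Σx² = 2933
Sxx = Σx² − (Σx)²/n = 2933 − 2688.166667 = 244.833333
Sxy = Σxy − (Σx)(Σy)/n = 5678.1 − 5274.733333 = 403.366667
b = Sxy/Sxx = 403.366667/244.833333 = 1.647515
a = ȳ − b·x̄ = 41.533333 − 1.647515·21.166667 = 6.660926
ŷ(26) = 6.660926 + 1.647515·26 = 49.496324
residual = y − ŷ = 51.3 − 49.496324 = 1.803676

1.8037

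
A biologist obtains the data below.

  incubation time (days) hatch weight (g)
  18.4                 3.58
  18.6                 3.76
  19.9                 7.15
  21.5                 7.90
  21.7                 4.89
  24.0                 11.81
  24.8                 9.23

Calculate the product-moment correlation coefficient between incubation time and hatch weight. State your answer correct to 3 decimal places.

0.846

n = 7, Σx = 148.9, Σy = 48.32, Σxy = 1066.4, Σx² = 3204.71, Σy² = 389.0676
Sxx = Σx² − (Σx)²/n = 3204.71 − 3167.315714 = 37.394286
Sxy = Σxy − (Σx)(Σy)/n = 1066.4 − 1027.835429 = 38.564571
Syy = Σy² − (Σy)²/n = 389.0676 − 333.546057 = 55.521543
r = Sxy/√(Sxx·Syy) = 38.564571/√(2076.188437) = 38.564571/45.565211 = 0.846360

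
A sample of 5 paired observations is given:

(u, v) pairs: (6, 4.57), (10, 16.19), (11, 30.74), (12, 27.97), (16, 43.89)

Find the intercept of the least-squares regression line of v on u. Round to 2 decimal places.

n = 5, Σx = 55, Σy = 123.36, Σxy = 1565.34, Σx² = 657
Sxx = Σx² − (Σx)²/n = 657 − 605 = 52
Sxy = Σxy − (Σx)(Σy)/n = 1565.34 − 1356.96 = 208.38
b = Sxy/Sxx = 208.38/52 = 4.007308
a = ȳ − b·x̄ = 24.672 − 4.007308·11 = -19.408385

-19.41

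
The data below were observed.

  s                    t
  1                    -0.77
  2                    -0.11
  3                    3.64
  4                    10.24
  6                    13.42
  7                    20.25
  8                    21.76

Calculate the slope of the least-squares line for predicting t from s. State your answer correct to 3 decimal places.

n = 7, Σx = 31, Σy = 68.43, Σxy = 447.24, Σx² = 179
Sxx = Σx² − (Σx)²/n = 179 − 137.285714 = 41.714286
Sxy = Σxy − (Σx)(Σy)/n = 447.24 − 303.047143 = 144.192857
b = Sxy/Sxx = 144.192857/41.714286 = 3.456678

3.457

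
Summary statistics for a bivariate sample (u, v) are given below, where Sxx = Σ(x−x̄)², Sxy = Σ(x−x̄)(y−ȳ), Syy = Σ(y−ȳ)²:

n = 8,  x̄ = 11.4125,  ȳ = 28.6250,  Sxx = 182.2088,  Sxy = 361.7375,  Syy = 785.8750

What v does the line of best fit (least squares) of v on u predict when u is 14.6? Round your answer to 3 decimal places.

34.953

b = Sxy/Sxx = 361.7375/182.2088 = 1.985291
a = ȳ − b·x̄ = 28.625 − 1.985291·11.4125 = 5.967866
ŷ(14.6) = a + b·14.6 = 5.967866 + 1.985291·14.6 = 34.953115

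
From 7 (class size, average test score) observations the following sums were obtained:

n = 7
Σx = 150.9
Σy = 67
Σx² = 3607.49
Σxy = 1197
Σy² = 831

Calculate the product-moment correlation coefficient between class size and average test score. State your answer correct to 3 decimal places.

Sxx = Σx² − (Σx)²/n = 3607.49 − 3252.972857 = 354.517143
Sxy = Σxy − (Σx)(Σy)/n = 1197 − 1444.328571 = -247.328571
Syy = Σy² − (Σy)²/n = 831 − 641.285714 = 189.714286
r = Sxy/√(Sxx·Syy) = -247.328571/√(67256.966531) = -247.328571/259.339481 = -0.953687

-0.954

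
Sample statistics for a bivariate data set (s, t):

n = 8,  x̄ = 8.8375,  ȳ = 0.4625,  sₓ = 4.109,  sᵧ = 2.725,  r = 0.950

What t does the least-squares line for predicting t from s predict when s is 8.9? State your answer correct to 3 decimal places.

0.502

b = r · sᵧ/sₓ = 0.95 · 2.725/4.109 = 0.630019
a = ȳ − b·x̄ = 0.4625 − 0.630019·8.8375 = -5.105297
ŷ(8.9) = a + b·8.9 = -5.105297 + 0.630019·8.9 = 0.501876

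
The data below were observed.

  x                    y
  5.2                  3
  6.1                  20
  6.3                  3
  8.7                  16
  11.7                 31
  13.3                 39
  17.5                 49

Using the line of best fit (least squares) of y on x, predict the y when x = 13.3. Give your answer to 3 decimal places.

35.715

n = 7, Σx = 68.8, Σy = 161, Σxy = 2034.6, Σx² = 799.66
Sxx = Σx² − (Σx)²/n = 799.66 − 676.205714 = 123.454286
Sxy = Σxy − (Σx)(Σy)/n = 2034.6 − 1582.4 = 452.2
b = Sxy/Sxx = 452.2/123.454286 = 3.662894
a = ȳ − b·x̄ = 23 − 3.662894·9.828571 = -13.001018
ŷ(13.3) = a + b·13.3 = -13.001018 + 3.662894·13.3 = 35.715476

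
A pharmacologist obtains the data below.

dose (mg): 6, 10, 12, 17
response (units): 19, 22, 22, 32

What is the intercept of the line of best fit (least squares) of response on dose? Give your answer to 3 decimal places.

10.618

n = 4, Σx = 45, Σy = 95, Σxy = 1142, Σx² = 569
Sxx = Σx² − (Σx)²/n = 569 − 506.25 = 62.75
Sxy = Σxy − (Σx)(Σy)/n = 1142 − 1068.75 = 73.25
b = Sxy/Sxx = 73.25/62.75 = 1.167331
a = ȳ − b·x̄ = 23.75 − 1.167331·11.25 = 10.617530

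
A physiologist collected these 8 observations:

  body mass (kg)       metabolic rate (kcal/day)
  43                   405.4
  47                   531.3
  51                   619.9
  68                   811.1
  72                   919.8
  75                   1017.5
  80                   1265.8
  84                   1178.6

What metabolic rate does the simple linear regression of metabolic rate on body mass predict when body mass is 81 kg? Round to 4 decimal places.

n = 8, Σx = 520, Σy = 6749.4, Σxy = 471977.5, Σx² = 35548
Sxx = Σx² − (Σx)²/n = 35548 − 33800 = 1748
Sxy = Σxy − (Σx)(Σy)/n = 471977.5 − 438711 = 33266.5
b = Sxy/Sxx = 33266.5/1748 = 19.031178
a = ȳ − b·x̄ = 843.675 − 19.031178·65 = -393.351602
ŷ(81) = a + b·81 = -393.351602 + 19.031178·81 = 1148.173856

1148.1739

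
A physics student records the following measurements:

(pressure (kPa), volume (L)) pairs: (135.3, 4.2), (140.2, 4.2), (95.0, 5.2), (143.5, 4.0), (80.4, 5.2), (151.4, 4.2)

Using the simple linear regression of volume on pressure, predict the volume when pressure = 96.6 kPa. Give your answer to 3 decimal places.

5.001

n = 6, Σx = 745.8, Σy = 27, Σxy = 3279.06, Σx² = 96965.5
Sxx = Σx² − (Σx)²/n = 96965.5 − 92702.94 = 4262.56
Sxy = Σxy − (Σx)(Σy)/n = 3279.06 − 3356.1 = -77.04
b = Sxy/Sxx = -77.04/4262.56 = -0.018074
a = ȳ − b·x̄ = 4.5 − (-0.018074)·124.3 = 6.746554
ŷ(96.6) = a + b·96.6 = 6.746554 + (-0.018074)·96.6 = 5.000640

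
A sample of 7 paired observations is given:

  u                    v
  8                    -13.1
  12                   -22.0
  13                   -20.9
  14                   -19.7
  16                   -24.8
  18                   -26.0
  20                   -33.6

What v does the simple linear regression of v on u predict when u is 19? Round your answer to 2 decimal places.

n = 7, Σx = 101, Σy = -160.1, Σxy = -2453.1, Σx² = 1553
Sxx = Σx² − (Σx)²/n = 1553 − 1457.285714 = 95.714286
Sxy = Σxy − (Σx)(Σy)/n = -2453.1 − (-2310.014286) = -143.085714
b = Sxy/Sxx = -143.085714/95.714286 = -1.494925
a = ȳ − b·x̄ = -22.871429 − (-1.494925)·14.428571 = -1.301791
ŷ(19) = a + b·19 = -1.301791 + (-1.494925)·19 = -29.705373

-29.71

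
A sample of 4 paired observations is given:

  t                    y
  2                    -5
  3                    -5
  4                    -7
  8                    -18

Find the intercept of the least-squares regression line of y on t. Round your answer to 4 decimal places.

n = 4, Σx = 17, Σy = -35, Σxy = -197, Σx² = 93
Sxx = Σx² − (Σx)²/n = 93 − 72.25 = 20.75
Sxy = Σxy − (Σx)(Σy)/n = -197 − (-148.75) = -48.25
b = Sxy/Sxx = -48.25/20.75 = -2.325301
a = ȳ − b·x̄ = -8.75 − (-2.325301)·4.25 = 1.132530

1.1325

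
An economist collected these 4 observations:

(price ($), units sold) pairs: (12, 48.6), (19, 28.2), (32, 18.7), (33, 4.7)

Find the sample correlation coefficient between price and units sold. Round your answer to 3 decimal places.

n = 4, Σx = 96, Σy = 100.2, Σxy = 1872.5, Σx² = 2618, Σy² = 3528.98
Sxx = Σx² − (Σx)²/n = 2618 − 2304 = 314
Sxy = Σxy − (Σx)(Σy)/n = 1872.5 − 2404.8 = -532.3
Syy = Σy² − (Σy)²/n = 3528.98 − 2510.01 = 1018.97
r = Sxy/√(Sxx·Syy) = -532.3/√(319956.58) = -532.3/565.647045 = -0.941046

-0.941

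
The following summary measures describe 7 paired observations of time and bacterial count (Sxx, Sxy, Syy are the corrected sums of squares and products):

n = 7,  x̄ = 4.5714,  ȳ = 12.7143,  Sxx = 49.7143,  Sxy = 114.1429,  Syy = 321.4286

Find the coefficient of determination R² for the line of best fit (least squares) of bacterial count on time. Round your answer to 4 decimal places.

0.8153

R² = Sxy²/(Sxx·Syy) = (114.1429)²/(49.7143·321.4286) = 0.815327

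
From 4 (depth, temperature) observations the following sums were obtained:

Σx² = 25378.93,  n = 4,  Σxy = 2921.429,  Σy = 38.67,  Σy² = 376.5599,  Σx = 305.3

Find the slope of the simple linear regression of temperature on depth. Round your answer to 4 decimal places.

-0.0145

Sxx = Σx² − (Σx)²/n = 25378.93 − 23302.0225 = 2076.9075
Sxy = Σxy − (Σx)(Σy)/n = 2921.429 − 2951.48775 = -30.05875
b = Sxy/Sxx = -30.05875/2076.9075 = -0.014473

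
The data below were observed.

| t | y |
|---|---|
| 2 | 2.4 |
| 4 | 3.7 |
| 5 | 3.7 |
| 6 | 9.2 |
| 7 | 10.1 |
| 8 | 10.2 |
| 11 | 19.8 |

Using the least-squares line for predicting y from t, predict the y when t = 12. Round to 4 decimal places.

20.0008

n = 7, Σx = 43, Σy = 59.1, Σxy = 463.4, Σx² = 315
Sxx = Σx² − (Σx)²/n = 315 − 264.142857 = 50.857143
Sxy = Σxy − (Σx)(Σy)/n = 463.4 − 363.042857 = 100.357143
b = Sxy/Sxx = 100.357143/50.857143 = 1.973315
a = ȳ − b·x̄ = 8.442857 − 1.973315·6.142857 = -3.678933
ŷ(12) = a + b·12 = -3.678933 + 1.973315·12 = 20.000843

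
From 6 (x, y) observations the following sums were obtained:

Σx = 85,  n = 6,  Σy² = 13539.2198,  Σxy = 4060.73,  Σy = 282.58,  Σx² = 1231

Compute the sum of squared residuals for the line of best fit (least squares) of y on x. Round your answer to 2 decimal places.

Sxx = Σx² − (Σx)²/n = 1231 − 1204.166667 = 26.833333
Sxy = Σxy − (Σx)(Σy)/n = 4060.73 − 4003.216667 = 57.513333
Syy = Σy² − (Σy)²/n = 13539.2198 − 13308.576067 = 230.643733
b = Sxy/Sxx = 57.513333/26.833333 = 2.143354
SSE = Syy − b·Sxy = 230.643733 − 2.143354·57.513333 = 107.372298

107.37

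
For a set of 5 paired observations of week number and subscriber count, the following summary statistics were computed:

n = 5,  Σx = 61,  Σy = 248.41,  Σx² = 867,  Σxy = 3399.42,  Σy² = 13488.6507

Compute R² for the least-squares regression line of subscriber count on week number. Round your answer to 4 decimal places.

0.9656

Sxx = Σx² − (Σx)²/n = 867 − 744.2 = 122.8
Sxy = Σxy − (Σx)(Σy)/n = 3399.42 − 3030.602 = 368.818
Syy = Σy² − (Σy)²/n = 13488.6507 − 12341.50562 = 1147.14508
R² = Sxy²/(Sxx·Syy) = (368.818)²/(122.8·1147.14508) = 0.965623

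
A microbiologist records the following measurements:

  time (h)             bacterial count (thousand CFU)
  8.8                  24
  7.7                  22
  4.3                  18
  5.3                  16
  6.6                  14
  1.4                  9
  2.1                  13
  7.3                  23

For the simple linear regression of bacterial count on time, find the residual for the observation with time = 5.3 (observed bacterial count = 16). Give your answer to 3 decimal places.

n = 8, Σx = 43.5, Σy = 139, Σxy = 843, Σx² = 286.53
Sxx = Σx² − (Σx)²/n = 286.53 − 236.53125 = 49.99875
Sxy = Σxy − (Σx)(Σy)/n = 843 − 755.8125 = 87.1875
b = Sxy/Sxx = 87.1875/49.99875 = 1.743794
a = ȳ − b·x̄ = 17.375 − 1.743794·5.4375 = 7.893122
ŷ(5.3) = 7.893122 + 1.743794·5.3 = 17.135228
residual = y − ŷ = 16 − 17.135228 = -1.135228

-1.135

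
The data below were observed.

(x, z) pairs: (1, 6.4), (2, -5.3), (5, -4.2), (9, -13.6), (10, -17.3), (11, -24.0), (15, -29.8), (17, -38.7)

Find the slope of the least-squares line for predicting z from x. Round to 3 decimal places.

n = 8, Σx = 70, Σy = -126.5, Σxy = -1689.5, Σx² = 846
Sxx = Σx² − (Σx)²/n = 846 − 612.5 = 233.5
Sxy = Σxy − (Σx)(Σy)/n = -1689.5 − (-1106.875) = -582.625
b = Sxy/Sxx = -582.625/233.5 = -2.495182

-2.495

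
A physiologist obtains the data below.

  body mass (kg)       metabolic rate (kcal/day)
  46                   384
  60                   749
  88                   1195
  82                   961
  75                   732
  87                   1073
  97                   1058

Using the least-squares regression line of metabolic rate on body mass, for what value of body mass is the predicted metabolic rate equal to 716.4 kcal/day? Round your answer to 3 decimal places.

65.117

n = 7, Σx = 535, Σy = 6152, Σxy = 497443, Σx² = 42787
Sxx = Σx² − (Σx)²/n = 42787 − 40889.285714 = 1897.714286
Sxy = Σxy − (Σx)(Σy)/n = 497443 − 470188.571429 = 27254.428571
b = Sxy/Sxx = 27254.428571/1897.714286 = 14.361713
a = ȳ − b·x̄ = 878.857143 − 14.361713·76.428571 = -218.788091
Set a + b·x = 716.4: x = (716.4 − (-218.788091)) / 14.361713 = 65.116750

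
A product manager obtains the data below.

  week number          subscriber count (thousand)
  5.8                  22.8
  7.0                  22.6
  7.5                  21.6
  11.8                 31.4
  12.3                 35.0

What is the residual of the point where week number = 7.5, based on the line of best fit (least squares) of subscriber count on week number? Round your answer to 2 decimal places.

n = 5, Σx = 44.4, Σy = 133.4, Σxy = 1253.46, Σx² = 429.42
Sxx = Σx² − (Σx)²/n = 429.42 − 394.272 = 35.148
Sxy = Σxy − (Σx)(Σy)/n = 1253.46 − 1184.592 = 68.868
b = Sxy/Sxx = 68.868/35.148 = 1.959372
a = ȳ − b·x̄ = 26.68 − 1.959372·8.88 = 9.280778
ŷ(7.5) = 9.280778 + 1.959372·7.5 = 23.976067
residual = y − ŷ = 21.6 − 23.976067 = -2.376067

-2.38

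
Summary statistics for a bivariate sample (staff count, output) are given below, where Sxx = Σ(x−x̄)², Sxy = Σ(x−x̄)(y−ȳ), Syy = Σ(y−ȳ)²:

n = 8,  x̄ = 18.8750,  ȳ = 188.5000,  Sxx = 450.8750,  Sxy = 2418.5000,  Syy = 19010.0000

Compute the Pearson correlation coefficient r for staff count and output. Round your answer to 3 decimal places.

0.826

r = Sxy/√(Sxx·Syy) = 2418.5/√(8571133.75) = 2418.5/2927.649868 = 0.826089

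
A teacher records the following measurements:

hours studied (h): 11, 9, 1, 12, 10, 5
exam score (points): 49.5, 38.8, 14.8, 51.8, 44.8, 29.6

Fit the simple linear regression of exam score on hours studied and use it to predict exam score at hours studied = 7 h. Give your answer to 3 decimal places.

34.902

n = 6, Σx = 48, Σy = 229.3, Σxy = 2126.1, Σx² = 472
Sxx = Σx² − (Σx)²/n = 472 − 384 = 88
Sxy = Σxy − (Σx)(Σy)/n = 2126.1 − 1834.4 = 291.7
b = Sxy/Sxx = 291.7/88 = 3.314773
a = ȳ − b·x̄ = 38.216667 − 3.314773·8 = 11.698485
ŷ(7) = a + b·7 = 11.698485 + 3.314773·7 = 34.901894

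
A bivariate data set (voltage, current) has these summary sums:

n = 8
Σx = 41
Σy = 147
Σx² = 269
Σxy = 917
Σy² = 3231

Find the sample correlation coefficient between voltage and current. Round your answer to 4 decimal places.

0.9264

Sxx = Σx² − (Σx)²/n = 269 − 210.125 = 58.875
Sxy = Σxy − (Σx)(Σy)/n = 917 − 753.375 = 163.625
Syy = Σy² − (Σy)²/n = 3231 − 2701.125 = 529.875
r = Sxy/√(Sxx·Syy) = 163.625/√(31196.390625) = 163.625/176.625000 = 0.926398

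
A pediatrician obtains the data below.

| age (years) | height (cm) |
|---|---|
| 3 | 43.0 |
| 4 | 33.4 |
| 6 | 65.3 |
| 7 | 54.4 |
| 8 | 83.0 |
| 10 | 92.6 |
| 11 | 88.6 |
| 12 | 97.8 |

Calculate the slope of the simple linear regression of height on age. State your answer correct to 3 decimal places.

7.010

n = 8, Σx = 61, Σy = 558.1, Σxy = 4773.4, Σx² = 539
Sxx = Σx² − (Σx)²/n = 539 − 465.125 = 73.875
Sxy = Σxy − (Σx)(Σy)/n = 4773.4 − 4255.5125 = 517.8875
b = Sxy/Sxx = 517.8875/73.875 = 7.010321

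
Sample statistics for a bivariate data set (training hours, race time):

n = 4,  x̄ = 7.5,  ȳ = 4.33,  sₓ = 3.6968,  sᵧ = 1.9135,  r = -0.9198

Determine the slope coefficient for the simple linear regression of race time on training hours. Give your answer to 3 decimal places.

b = r · sᵧ/sₓ = -0.9198 · 1.9135/3.6968 = -0.476098

-0.476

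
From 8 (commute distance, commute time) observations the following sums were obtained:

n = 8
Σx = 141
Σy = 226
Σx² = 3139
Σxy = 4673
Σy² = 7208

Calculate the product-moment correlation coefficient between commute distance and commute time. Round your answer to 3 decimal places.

Sxx = Σx² − (Σx)²/n = 3139 − 2485.125 = 653.875
Sxy = Σxy − (Σx)(Σy)/n = 4673 − 3983.25 = 689.75
Syy = Σy² − (Σy)²/n = 7208 − 6384.5 = 823.5
r = Sxy/√(Sxx·Syy) = 689.75/√(538466.0625) = 689.75/733.802468 = 0.939967

0.940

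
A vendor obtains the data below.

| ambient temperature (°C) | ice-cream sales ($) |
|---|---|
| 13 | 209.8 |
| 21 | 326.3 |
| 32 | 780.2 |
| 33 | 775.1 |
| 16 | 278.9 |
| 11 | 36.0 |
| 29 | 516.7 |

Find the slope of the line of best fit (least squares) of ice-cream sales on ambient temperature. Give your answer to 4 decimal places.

29.9564

n = 7, Σx = 155, Σy = 2923, Σxy = 79967.1, Σx² = 3941
Sxx = Σx² − (Σx)²/n = 3941 − 3432.142857 = 508.857143
Sxy = Σxy − (Σx)(Σy)/n = 79967.1 − 64723.571429 = 15243.528571
b = Sxy/Sxx = 15243.528571/508.857143 = 29.956401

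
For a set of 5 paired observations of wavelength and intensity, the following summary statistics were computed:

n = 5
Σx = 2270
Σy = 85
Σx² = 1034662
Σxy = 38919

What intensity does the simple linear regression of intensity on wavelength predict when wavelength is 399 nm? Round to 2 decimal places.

Sxx = Σx² − (Σx)²/n = 1034662 − 1030580 = 4082
Sxy = Σxy − (Σx)(Σy)/n = 38919 − 38590 = 329
b = Sxy/Sxx = 329/4082 = 0.080598
a = ȳ − b·x̄ = 17 − 0.080598·454 = -19.591377
ŷ(399) = a + b·399 = -19.591377 + 0.080598·399 = 12.567124

12.57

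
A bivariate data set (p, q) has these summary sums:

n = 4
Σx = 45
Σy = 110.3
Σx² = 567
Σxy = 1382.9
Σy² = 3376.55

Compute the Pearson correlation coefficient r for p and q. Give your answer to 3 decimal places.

Sxx = Σx² − (Σx)²/n = 567 − 506.25 = 60.75
Sxy = Σxy − (Σx)(Σy)/n = 1382.9 − 1240.875 = 142.025
Syy = Σy² − (Σy)²/n = 3376.55 − 3041.5225 = 335.0275
r = Sxy/√(Sxx·Syy) = 142.025/√(20352.920625) = 142.025/142.663663 = 0.995523

0.996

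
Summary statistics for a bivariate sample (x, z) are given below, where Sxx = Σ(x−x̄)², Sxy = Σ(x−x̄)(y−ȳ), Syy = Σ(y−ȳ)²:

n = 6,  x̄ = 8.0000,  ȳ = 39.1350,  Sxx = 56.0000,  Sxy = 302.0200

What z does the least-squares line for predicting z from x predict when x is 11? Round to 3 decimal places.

55.315

b = Sxy/Sxx = 302.02/56 = 5.393214
a = ȳ − b·x̄ = 39.135 − 5.393214·8 = -4.010714
ŷ(11) = a + b·11 = -4.010714 + 5.393214·11 = 55.314643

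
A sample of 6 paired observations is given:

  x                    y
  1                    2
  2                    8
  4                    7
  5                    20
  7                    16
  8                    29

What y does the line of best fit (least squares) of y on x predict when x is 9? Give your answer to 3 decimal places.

28.187

n = 6, Σx = 27, Σy = 82, Σxy = 490, Σx² = 159
Sxx = Σx² − (Σx)²/n = 159 − 121.5 = 37.5
Sxy = Σxy − (Σx)(Σy)/n = 490 − 369 = 121
b = Sxy/Sxx = 121/37.5 = 3.226667
a = ȳ − b·x̄ = 13.666667 − 3.226667·4.5 = -0.853333
ŷ(9) = a + b·9 = -0.853333 + 3.226667·9 = 28.186667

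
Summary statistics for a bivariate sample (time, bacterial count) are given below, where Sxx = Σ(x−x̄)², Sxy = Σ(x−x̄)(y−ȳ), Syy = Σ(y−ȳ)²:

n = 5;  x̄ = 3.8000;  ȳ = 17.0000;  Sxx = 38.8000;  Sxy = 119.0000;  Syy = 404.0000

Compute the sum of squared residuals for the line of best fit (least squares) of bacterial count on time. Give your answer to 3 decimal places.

39.026

b = Sxy/Sxx = 119/38.8 = 3.067010
SSE = Syy − b·Sxy = 404 − 3.067010·119 = 39.025773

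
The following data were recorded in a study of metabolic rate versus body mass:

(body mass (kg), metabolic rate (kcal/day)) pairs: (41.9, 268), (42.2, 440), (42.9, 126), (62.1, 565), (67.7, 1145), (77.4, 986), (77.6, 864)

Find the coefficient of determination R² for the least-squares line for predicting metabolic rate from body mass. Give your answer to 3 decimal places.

0.764

n = 7, Σx = 411.8, Σy = 4394, Σxy = 291168.4, Σx² = 25829.08, Σy² = 3630242
Sxx = Σx² − (Σx)²/n = 25829.08 − 24225.605714 = 1603.474286
Sxy = Σxy − (Σx)(Σy)/n = 291168.4 − 258492.742857 = 32675.657143
Syy = Σy² − (Σy)²/n = 3630242 − 2758176.571429 = 872065.428571
R² = Sxy²/(Sxx·Syy) = (32675.657143)²/(1603.474286·872065.428571) = 0.763550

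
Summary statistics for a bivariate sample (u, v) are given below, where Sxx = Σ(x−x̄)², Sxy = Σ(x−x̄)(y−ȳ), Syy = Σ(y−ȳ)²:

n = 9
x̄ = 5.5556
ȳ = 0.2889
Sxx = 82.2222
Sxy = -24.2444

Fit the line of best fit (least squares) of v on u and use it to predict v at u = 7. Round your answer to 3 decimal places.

-0.137

b = Sxy/Sxx = -24.2444/82.2222 = -0.294864
a = ȳ − b·x̄ = 0.2889 − (-0.294864)·5.5556 = 1.927049
ŷ(7) = a + b·7 = 1.927049 + (-0.294864)·7 = -0.137002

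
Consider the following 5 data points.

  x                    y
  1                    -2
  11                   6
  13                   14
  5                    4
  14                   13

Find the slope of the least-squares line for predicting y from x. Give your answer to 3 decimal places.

1.122

n = 5, Σx = 44, Σy = 35, Σxy = 448, Σx² = 512
Sxx = Σx² − (Σx)²/n = 512 − 387.2 = 124.8
Sxy = Σxy − (Σx)(Σy)/n = 448 − 308 = 140
b = Sxy/Sxx = 140/124.8 = 1.121795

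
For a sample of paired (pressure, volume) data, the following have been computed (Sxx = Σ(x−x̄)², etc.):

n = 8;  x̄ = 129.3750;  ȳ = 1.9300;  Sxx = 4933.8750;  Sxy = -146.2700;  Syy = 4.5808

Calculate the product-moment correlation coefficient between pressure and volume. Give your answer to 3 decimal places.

-0.973

r = Sxy/√(Sxx·Syy) = -146.27/√(22601.0946) = -146.27/150.336604 = -0.972950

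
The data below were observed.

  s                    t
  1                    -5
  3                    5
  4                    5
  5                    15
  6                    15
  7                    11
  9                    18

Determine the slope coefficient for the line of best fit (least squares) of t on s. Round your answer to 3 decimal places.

2.714

n = 7, Σx = 35, Σy = 64, Σxy = 434, Σx² = 217
Sxx = Σx² − (Σx)²/n = 217 − 175 = 42
Sxy = Σxy − (Σx)(Σy)/n = 434 − 320 = 114
b = Sxy/Sxx = 114/42 = 2.714286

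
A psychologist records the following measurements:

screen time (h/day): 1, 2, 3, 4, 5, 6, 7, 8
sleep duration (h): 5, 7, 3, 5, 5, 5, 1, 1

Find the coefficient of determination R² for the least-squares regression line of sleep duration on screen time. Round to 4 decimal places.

n = 8, Σx = 36, Σy = 32, Σxy = 118, Σx² = 204, Σy² = 160
Sxx = Σx² − (Σx)²/n = 204 − 162 = 42
Sxy = Σxy − (Σx)(Σy)/n = 118 − 144 = -26
Syy = Σy² − (Σy)²/n = 160 − 128 = 32
R² = Sxy²/(Sxx·Syy) = (-26)²/(42·32) = 0.502976

0.5030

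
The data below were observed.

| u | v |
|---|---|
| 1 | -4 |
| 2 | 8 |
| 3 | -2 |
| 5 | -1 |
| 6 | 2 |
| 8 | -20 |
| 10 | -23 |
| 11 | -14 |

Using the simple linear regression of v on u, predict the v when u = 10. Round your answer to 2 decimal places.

n = 8, Σx = 46, Σy = -54, Σxy = -531, Σx² = 360
Sxx = Σx² − (Σx)²/n = 360 − 264.5 = 95.5
Sxy = Σxy − (Σx)(Σy)/n = -531 − (-310.5) = -220.5
b = Sxy/Sxx = -220.5/95.5 = -2.308901
a = ȳ − b·x̄ = -6.75 − (-2.308901)·5.75 = 6.526178
ŷ(10) = a + b·10 = 6.526178 + (-2.308901)·10 = -16.562827

-16.56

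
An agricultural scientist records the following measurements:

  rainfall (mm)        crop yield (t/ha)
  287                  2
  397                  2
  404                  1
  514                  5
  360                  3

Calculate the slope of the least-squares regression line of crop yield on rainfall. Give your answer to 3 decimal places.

n = 5, Σx = 1962, Σy = 13, Σxy = 5422, Σx² = 796990
Sxx = Σx² − (Σx)²/n = 796990 − 769888.8 = 27101.2
Sxy = Σxy − (Σx)(Σy)/n = 5422 − 5101.2 = 320.8
b = Sxy/Sxx = 320.8/27101.2 = 0.011837

0.012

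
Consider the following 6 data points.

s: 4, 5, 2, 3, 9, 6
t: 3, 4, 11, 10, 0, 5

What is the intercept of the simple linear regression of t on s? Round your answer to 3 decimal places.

n = 6, Σx = 29, Σy = 33, Σxy = 114, Σx² = 171
Sxx = Σx² − (Σx)²/n = 171 − 140.166667 = 30.833333
Sxy = Σxy − (Σx)(Σy)/n = 114 − 159.5 = -45.5
b = Sxy/Sxx = -45.5/30.833333 = -1.475676
a = ȳ − b·x̄ = 5.5 − (-1.475676)·4.833333 = 12.632432

12.632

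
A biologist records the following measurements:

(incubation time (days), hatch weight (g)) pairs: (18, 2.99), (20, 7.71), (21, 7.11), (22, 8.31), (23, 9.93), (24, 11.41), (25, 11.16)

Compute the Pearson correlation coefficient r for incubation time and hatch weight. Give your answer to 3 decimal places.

n = 7, Σx = 153, Σy = 58.62, Σxy = 1321.38, Σx² = 3379, Σy² = 541.331
Sxx = Σx² − (Σx)²/n = 3379 − 3344.142857 = 34.857143
Sxy = Σxy − (Σx)(Σy)/n = 1321.38 − 1281.265714 = 40.114286
Syy = Σy² − (Σy)²/n = 541.331 − 490.900629 = 50.430371
r = Sxy/√(Sxx·Syy) = 40.114286/√(1757.858661) = 40.114286/41.926825 = 0.956769

0.957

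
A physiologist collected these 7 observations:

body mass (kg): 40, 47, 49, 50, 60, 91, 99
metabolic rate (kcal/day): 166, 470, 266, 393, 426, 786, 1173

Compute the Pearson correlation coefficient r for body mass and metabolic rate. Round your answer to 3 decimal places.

n = 7, Σx = 436, Σy = 3680, Σxy = 274627, Σx² = 30392, Σy² = 2648862
Sxx = Σx² − (Σx)²/n = 30392 − 27156.571429 = 3235.428571
Sxy = Σxy − (Σx)(Σy)/n = 274627 − 229211.428571 = 45415.571429
Syy = Σy² − (Σy)²/n = 2648862 − 1934628.571429 = 714233.428571
r = Sxy/√(Sxx·Syy) = 45415.571429/√(2310851241.469388) = 45415.571429/48071.314123 = 0.944754

0.945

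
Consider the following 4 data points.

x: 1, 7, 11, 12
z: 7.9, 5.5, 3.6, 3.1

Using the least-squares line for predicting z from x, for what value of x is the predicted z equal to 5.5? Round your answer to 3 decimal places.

6.660

n = 4, Σx = 31, Σy = 20.1, Σxy = 123.2, Σx² = 315
Sxx = Σx² − (Σx)²/n = 315 − 240.25 = 74.75
Sxy = Σxy − (Σx)(Σy)/n = 123.2 − 155.775 = -32.575
b = Sxy/Sxx = -32.575/74.75 = -0.435786
a = ȳ − b·x̄ = 5.025 − (-0.435786)·7.75 = 8.402341
Set a + b·x = 5.5: x = (5.5 − 8.402341) / (-0.435786) = 6.660015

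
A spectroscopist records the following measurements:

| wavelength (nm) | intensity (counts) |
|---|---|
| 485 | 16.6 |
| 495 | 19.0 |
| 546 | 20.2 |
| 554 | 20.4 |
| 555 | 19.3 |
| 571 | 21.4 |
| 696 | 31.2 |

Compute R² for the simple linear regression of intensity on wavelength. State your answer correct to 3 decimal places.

0.937

n = 7, Σx = 3902, Σy = 148.1, Σxy = 84432.9, Σx² = 2203764, Σy² = 3264.65
Sxx = Σx² − (Σx)²/n = 2203764 − 2175086.285714 = 28677.714286
Sxy = Σxy − (Σx)(Σy)/n = 84432.9 − 82555.171429 = 1877.728571
Syy = Σy² − (Σy)²/n = 3264.65 − 3133.372857 = 131.277143
R² = Sxy²/(Sxx·Syy) = (1877.728571)²/(28677.714286·131.277143) = 0.936552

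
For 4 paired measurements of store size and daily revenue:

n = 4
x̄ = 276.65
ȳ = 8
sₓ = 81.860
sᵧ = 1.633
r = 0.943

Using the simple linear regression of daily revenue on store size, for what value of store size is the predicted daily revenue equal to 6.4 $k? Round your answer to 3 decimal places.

191.596

b = r · sᵧ/sₓ = 0.943 · 1.633/81.86 = 0.018812
a = ȳ − b·x̄ = 8 − 0.018812·276.65 = 2.795766
Set a + b·x = 6.4: x = (6.4 − 2.795766) / 0.018812 = 191.596176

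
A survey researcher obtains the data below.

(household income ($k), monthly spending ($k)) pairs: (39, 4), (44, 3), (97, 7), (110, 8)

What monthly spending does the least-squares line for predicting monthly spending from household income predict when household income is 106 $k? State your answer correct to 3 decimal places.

n = 4, Σx = 290, Σy = 22, Σxy = 1847, Σx² = 24966
Sxx = Σx² − (Σx)²/n = 24966 − 21025 = 3941
Sxy = Σxy − (Σx)(Σy)/n = 1847 − 1595 = 252
b = Sxy/Sxx = 252/3941 = 0.063943
a = ȳ − b·x̄ = 5.5 − 0.063943·72.5 = 0.864121
ŷ(106) = a + b·106 = 0.864121 + 0.063943·106 = 7.642096

7.642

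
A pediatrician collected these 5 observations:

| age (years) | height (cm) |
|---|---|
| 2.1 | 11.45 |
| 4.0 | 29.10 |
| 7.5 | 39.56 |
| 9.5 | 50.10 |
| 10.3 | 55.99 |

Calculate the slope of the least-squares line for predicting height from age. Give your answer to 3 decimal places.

4.931

n = 5, Σx = 33.4, Σy = 186.2, Σxy = 1489.792, Σx² = 273
Sxx = Σx² − (Σx)²/n = 273 − 223.112 = 49.888
Sxy = Σxy − (Σx)(Σy)/n = 1489.792 − 1243.816 = 245.976
b = Sxy/Sxx = 245.976/49.888 = 4.930564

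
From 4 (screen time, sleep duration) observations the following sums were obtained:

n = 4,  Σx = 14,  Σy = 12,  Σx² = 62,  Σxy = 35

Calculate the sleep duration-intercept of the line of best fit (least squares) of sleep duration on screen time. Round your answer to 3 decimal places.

Sxx = Σx² − (Σx)²/n = 62 − 49 = 13
Sxy = Σxy − (Σx)(Σy)/n = 35 − 42 = -7
b = Sxy/Sxx = -7/13 = -0.538462
a = ȳ − b·x̄ = 3 − (-0.538462)·3.5 = 4.884615

4.885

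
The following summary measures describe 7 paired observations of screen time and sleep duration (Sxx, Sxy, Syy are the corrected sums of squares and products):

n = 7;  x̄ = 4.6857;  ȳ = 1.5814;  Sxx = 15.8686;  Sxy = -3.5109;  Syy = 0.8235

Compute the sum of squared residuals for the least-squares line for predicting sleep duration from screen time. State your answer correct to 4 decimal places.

0.0467

b = Sxy/Sxx = -3.5109/15.8686 = -0.221248
SSE = Syy − b·Sxy = 0.8235 − (-0.221248)·(-3.5109) = 0.046720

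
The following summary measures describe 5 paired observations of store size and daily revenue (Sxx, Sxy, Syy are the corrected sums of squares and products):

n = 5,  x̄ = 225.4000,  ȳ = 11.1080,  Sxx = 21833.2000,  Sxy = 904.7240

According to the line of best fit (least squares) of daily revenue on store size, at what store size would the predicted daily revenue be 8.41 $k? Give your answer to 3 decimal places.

b = Sxy/Sxx = 904.724/21833.2 = 0.041438
a = ȳ − b·x̄ = 11.108 − 0.041438·225.4 = 1.767876
Set a + b·x = 8.41: x = (8.41 − 1.767876) / 0.041438 = 160.290670

160.291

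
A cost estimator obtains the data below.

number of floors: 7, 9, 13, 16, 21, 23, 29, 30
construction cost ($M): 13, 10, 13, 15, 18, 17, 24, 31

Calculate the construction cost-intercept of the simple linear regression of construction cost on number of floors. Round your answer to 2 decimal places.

n = 8, Σx = 148, Σy = 141, Σxy = 2985, Σx² = 3266
Sxx = Σx² − (Σx)²/n = 3266 − 2738 = 528
Sxy = Σxy − (Σx)(Σy)/n = 2985 − 2608.5 = 376.5
b = Sxy/Sxx = 376.5/528 = 0.713068
a = ȳ − b·x̄ = 17.625 − 0.713068·18.5 = 4.433239

4.43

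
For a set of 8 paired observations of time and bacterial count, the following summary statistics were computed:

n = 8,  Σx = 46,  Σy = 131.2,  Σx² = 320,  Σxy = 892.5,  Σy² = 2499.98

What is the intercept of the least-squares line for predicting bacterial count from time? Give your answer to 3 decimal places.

Sxx = Σx² − (Σx)²/n = 320 − 264.5 = 55.5
Sxy = Σxy − (Σx)(Σy)/n = 892.5 − 754.4 = 138.1
b = Sxy/Sxx = 138.1/55.5 = 2.488288
a = ȳ − b·x̄ = 16.4 − 2.488288·5.75 = 2.092342

2.092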